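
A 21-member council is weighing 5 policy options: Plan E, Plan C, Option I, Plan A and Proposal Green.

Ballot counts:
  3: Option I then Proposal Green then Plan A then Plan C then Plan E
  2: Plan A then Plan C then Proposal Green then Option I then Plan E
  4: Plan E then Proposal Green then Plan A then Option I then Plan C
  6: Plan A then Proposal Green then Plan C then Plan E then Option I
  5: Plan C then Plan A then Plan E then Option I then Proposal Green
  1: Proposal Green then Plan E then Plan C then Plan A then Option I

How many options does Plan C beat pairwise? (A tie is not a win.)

2

Plan C against each rival (21 council members):
Plan C–Plan E: Plan C 16–5.
Plan C vs Option I: Plan C wins 14–7.
Plan C vs Plan A: Plan A, 15–6.
Plan C vs Proposal Green: 7 to 14, Proposal Green.
Plan C beats Plan E, Option I; loses to Plan A, Proposal Green — 2 pairwise wins.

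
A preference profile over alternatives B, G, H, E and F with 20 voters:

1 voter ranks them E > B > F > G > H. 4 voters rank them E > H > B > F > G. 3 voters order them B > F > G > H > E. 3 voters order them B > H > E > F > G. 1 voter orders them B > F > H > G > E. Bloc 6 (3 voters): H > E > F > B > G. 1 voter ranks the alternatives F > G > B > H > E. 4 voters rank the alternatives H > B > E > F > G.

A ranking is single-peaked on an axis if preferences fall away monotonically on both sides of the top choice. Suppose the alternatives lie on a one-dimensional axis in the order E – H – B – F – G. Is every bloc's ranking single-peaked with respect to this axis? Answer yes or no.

no

Axis positions: E=1, H=2, B=3, F=4, G=5.
Bloc 1: ranking walks positions 1-3-4-5-2; B is ranked above H even though H lies between B and the peak E on the axis — preferences dip and rise again. Not single-peaked.
Bloc 2 (peak E at position 1): ranking walks positions 1-2-3-4-5, expanding outward from the peak — single-peaked.
Bloc 3 (peak B at position 3): ranking walks positions 3-4-5-2-1, expanding outward from the peak — single-peaked.
Bloc 4 (peak B at position 3): ranking walks positions 3-2-1-4-5, expanding outward from the peak — single-peaked.
Bloc 5 (peak B at position 3): ranking walks positions 3-4-2-5-1, expanding outward from the peak — single-peaked.
Bloc 6: ranking walks positions 2-1-4-3-5; F is ranked above B even though B lies between F and the peak H on the axis — preferences dip and rise again. Not single-peaked.
Bloc 7 (peak F at position 4): ranking walks positions 4-5-3-2-1, expanding outward from the peak — single-peaked.
Bloc 8 (peak H at position 2): ranking walks positions 2-3-1-4-5, expanding outward from the peak — single-peaked.
Bloc 1 violates single-peakedness, so the profile is not single-peaked on this axis.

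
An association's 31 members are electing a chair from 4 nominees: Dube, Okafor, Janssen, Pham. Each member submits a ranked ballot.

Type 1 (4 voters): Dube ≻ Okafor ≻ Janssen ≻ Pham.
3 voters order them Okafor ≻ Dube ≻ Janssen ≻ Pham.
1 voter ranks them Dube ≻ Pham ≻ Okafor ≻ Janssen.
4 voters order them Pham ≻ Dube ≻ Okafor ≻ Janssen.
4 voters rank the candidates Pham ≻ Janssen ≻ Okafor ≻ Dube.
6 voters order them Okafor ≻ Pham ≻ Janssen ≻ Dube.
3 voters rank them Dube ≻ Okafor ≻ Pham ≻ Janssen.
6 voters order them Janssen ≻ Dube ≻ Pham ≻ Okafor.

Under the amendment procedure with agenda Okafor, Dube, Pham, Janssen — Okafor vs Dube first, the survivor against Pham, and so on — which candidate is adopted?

Janssen

Round 1: Okafor vs Dube — 13–18, Dube advances.
Round 2: Dube vs Pham — 17–14, Dube advances.
Round 3: Dube vs Janssen — 15–16, Janssen advances.
Janssen survives the agenda.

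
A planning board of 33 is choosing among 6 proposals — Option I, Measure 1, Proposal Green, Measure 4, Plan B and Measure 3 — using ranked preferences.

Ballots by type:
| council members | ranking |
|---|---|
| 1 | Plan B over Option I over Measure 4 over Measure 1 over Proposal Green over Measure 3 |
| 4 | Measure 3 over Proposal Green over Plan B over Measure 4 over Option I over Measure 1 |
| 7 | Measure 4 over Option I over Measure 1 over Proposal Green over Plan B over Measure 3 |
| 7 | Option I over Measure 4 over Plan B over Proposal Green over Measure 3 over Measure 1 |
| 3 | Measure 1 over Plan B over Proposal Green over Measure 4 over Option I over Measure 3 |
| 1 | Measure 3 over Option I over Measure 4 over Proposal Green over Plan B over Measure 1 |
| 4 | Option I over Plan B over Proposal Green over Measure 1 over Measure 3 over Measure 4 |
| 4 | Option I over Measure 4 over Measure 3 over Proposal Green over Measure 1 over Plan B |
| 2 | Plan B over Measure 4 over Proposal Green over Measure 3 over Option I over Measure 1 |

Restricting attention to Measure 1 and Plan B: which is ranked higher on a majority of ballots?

Plan B

Ballots ranking Measure 1 above Plan B: 7 + 3 + 4 = 14.
Ballots ranking Plan B above Measure 1: 33 − 14 = 19.
Plan B wins the head-to-head 19–14.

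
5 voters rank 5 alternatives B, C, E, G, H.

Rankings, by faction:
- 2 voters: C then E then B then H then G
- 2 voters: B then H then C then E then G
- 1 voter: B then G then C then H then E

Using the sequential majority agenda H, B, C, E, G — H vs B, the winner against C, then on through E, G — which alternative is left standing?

B

Round 1: H vs B — 0–5, B advances.
Round 2: B vs C — 3–2, B advances.
Round 3: B vs E — 3–2, B advances.
Round 4: B vs G — 5–0, B advances.
B survives the agenda.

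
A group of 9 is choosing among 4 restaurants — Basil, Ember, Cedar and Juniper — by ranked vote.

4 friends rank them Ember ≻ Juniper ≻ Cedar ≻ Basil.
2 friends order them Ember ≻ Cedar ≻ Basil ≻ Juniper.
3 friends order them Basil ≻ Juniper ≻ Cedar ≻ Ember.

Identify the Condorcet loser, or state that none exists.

Pairwise majorities:
Basil vs Ember: Ember, 6–3.
Basil–Cedar: Cedar 6–3.
Basil vs Juniper: Basil wins 5–4.
Ember vs Cedar: Ember preferred on 4+2 = 6 ballots; Ember wins 6–3.
Ember vs Juniper: Ember wins 6–3.
Cedar vs Juniper: Juniper, 7–2.
Each restaurant has at least one pairwise win (Basil beats Juniper; Ember beats Basil; Cedar beats Basil; Juniper beats Cedar) — no Condorcet loser.

none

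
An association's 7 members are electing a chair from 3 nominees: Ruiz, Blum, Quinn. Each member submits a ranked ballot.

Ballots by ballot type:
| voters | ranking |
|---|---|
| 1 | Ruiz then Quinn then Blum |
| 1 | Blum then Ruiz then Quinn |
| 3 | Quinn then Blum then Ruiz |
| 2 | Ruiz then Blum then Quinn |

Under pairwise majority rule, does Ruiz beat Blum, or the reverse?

Ballots ranking Ruiz above Blum: 1 + 2 = 3.
Ballots ranking Blum above Ruiz: 7 − 3 = 4.
Blum wins the head-to-head 4–3.

Blum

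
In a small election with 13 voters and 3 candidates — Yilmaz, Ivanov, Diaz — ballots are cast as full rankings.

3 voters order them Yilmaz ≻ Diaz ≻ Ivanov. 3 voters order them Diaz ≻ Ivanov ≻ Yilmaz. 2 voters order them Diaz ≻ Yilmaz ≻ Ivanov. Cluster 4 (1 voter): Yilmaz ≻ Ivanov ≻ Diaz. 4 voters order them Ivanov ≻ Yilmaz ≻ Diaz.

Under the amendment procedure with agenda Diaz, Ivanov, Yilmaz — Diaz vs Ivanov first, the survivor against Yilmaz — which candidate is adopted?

Round 1: Diaz vs Ivanov — 8–5, Diaz advances.
Round 2: Diaz vs Yilmaz — 5–8, Yilmaz advances.
Yilmaz survives the agenda.

Yilmaz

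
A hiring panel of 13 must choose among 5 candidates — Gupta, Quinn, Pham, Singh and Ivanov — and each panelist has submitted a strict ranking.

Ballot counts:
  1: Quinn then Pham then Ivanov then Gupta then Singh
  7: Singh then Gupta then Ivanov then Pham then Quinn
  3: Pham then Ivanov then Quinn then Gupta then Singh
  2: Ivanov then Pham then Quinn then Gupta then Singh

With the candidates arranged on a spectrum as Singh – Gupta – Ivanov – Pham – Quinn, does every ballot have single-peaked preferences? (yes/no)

Axis positions: Singh=1, Gupta=2, Ivanov=3, Pham=4, Quinn=5.
Bloc 1 (peak Quinn at position 5): ranking walks positions 5-4-3-2-1, expanding outward from the peak — single-peaked.
Bloc 2 (peak Singh at position 1): ranking walks positions 1-2-3-4-5, expanding outward from the peak — single-peaked.
Bloc 3 (peak Pham at position 4): ranking walks positions 4-3-5-2-1, expanding outward from the peak — single-peaked.
Bloc 4 (peak Ivanov at position 3): ranking walks positions 3-4-5-2-1, expanding outward from the peak — single-peaked.
Every ranking is single-peaked on this axis.

yes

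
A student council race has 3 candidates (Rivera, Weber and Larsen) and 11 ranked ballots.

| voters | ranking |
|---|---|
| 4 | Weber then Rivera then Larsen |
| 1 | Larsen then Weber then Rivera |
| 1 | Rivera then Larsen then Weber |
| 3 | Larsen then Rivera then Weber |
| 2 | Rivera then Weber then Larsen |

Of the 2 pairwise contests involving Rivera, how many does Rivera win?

Rivera against each rival (11 voters):
Rivera–Weber: Rivera 6–5.
Rivera vs Larsen: 7 to 4, Rivera.
Rivera beats Weber, Larsen — 2 pairwise wins.

2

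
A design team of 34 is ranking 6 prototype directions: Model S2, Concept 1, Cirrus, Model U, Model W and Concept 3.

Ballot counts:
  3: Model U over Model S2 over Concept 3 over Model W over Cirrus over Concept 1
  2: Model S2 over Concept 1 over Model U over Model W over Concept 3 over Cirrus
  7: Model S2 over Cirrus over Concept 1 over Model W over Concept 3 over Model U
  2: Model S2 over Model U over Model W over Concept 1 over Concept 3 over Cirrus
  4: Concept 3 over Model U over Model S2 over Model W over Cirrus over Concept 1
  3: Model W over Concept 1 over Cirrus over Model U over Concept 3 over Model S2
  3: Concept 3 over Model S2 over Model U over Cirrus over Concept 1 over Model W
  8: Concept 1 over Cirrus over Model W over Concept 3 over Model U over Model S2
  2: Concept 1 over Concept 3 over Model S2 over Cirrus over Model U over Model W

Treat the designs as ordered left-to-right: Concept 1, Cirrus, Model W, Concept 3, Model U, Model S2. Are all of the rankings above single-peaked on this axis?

Axis positions: Concept 1=1, Cirrus=2, Model W=3, Concept 3=4, Model U=5, Model S2=6.
Cluster 1 (peak Model U at position 5): ranking walks positions 5-6-4-3-2-1, expanding outward from the peak — single-peaked.
Cluster 2: ranking walks positions 6-1-5-3-4-2; Concept 1 is ranked above Model U even though Model U lies between Concept 1 and the peak Model S2 on the axis — preferences dip and rise again. Not single-peaked.
Cluster 3: ranking walks positions 6-2-1-3-4-5; Cirrus is ranked above Model U even though Model U lies between Cirrus and the peak Model S2 on the axis — preferences dip and rise again. Not single-peaked.
Cluster 4: ranking walks positions 6-5-3-1-4-2; Model W is ranked above Concept 3 even though Concept 3 lies between Model W and the peak Model S2 on the axis — preferences dip and rise again. Not single-peaked.
Cluster 5 (peak Concept 3 at position 4): ranking walks positions 4-5-6-3-2-1, expanding outward from the peak — single-peaked.
Cluster 6: ranking walks positions 3-1-2-5-4-6; Concept 1 is ranked above Cirrus even though Cirrus lies between Concept 1 and the peak Model W on the axis — preferences dip and rise again. Not single-peaked.
Cluster 7: ranking walks positions 4-6-5-2-1-3; Model S2 is ranked above Model U even though Model U lies between Model S2 and the peak Concept 3 on the axis — preferences dip and rise again. Not single-peaked.
Cluster 8 (peak Concept 1 at position 1): ranking walks positions 1-2-3-4-5-6, expanding outward from the peak — single-peaked.
Cluster 9: ranking walks positions 1-4-6-2-5-3; Concept 3 is ranked above Cirrus even though Cirrus lies between Concept 3 and the peak Concept 1 on the axis — preferences dip and rise again. Not single-peaked.
Cluster 2 violates single-peakedness, so the profile is not single-peaked on this axis.

no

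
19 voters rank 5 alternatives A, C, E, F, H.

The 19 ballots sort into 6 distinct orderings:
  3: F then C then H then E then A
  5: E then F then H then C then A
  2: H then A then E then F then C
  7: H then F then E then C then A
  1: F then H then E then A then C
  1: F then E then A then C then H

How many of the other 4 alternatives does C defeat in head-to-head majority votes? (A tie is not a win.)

1

C against each rival (19 voters):
C vs A: C preferred on 3+5+7 = 15 ballots; C wins 15–4.
C vs E: 3 for C, 16 for E — E by 16–3.
C vs F: F, 19–0.
C–H: H 15–4.
C beats A; loses to E, F, H — 1 pairwise win.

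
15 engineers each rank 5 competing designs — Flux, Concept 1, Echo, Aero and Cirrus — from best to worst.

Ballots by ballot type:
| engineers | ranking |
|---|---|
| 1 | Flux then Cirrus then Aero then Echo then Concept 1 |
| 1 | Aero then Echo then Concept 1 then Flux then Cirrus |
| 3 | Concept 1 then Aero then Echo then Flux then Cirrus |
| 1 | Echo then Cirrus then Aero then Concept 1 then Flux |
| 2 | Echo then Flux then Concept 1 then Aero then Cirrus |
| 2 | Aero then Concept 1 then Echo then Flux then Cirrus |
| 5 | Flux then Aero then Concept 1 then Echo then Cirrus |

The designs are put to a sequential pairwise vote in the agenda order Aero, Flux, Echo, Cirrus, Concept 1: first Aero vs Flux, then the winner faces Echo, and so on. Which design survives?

Concept 1

Round 1: Aero vs Flux — 7–8, Flux advances.
Round 2: Flux vs Echo — 6–9, Echo advances.
Round 3: Echo vs Cirrus — 14–1, Echo advances.
Round 4: Echo vs Concept 1 — 5–10, Concept 1 advances.
The agenda winner is Concept 1.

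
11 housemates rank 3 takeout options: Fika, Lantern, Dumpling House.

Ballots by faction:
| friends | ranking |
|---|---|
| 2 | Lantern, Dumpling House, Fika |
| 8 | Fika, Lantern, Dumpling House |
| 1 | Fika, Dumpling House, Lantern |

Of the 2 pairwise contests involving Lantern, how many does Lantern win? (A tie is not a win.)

Lantern against each rival (11 friends):
Lantern–Fika: Fika 9–2.
Lantern–Dumpling House: Lantern 10–1.
Lantern beats Dumpling House; loses to Fika — 1 pairwise win.

1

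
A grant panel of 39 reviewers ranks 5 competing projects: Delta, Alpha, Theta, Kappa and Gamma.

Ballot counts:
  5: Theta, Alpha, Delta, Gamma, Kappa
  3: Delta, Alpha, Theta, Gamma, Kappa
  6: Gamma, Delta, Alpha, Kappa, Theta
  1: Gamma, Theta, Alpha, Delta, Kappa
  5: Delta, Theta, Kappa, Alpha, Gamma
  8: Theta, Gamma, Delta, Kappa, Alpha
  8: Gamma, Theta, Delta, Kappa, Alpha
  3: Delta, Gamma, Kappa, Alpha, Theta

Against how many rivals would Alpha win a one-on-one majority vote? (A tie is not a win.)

Alpha against each rival (39 reviewers):
Alpha vs Delta: Delta, 33–6.
Alpha vs Theta: Alpha preferred on 3+6+3 = 12 ballots; Theta wins 27–12.
Alpha vs Kappa: Kappa wins 24–15.
Alpha vs Gamma: 13 to 26, Gamma.
Alpha beats no one; loses to Delta, Theta, Kappa, Gamma — 0 pairwise wins.

0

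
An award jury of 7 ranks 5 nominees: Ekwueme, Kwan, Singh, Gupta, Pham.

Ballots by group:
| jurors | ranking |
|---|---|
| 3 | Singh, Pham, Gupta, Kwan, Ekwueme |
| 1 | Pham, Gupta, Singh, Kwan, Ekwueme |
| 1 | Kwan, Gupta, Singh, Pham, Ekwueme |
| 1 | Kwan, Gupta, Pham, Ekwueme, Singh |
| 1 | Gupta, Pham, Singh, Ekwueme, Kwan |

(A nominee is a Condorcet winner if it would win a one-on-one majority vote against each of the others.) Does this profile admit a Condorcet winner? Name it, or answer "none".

none

Check each pair by majority over 7 ballots:
Ekwueme vs Kwan: 1 for Ekwueme, 6 for Kwan — Kwan by 6–1.
Ekwueme vs Singh: Ekwueme preferred on 1 ballot; Singh wins 6–1.
Ekwueme vs Gupta: 0 to 7, Gupta.
Ekwueme vs Pham: 0 for Ekwueme, 7 for Pham — Pham by 7–0.
Kwan vs Singh: 2 to 5, Singh.
Kwan vs Gupta: 2 to 5, Gupta.
Kwan vs Pham: Kwan is ranked higher on 1+1 = 2 ballots, Pham on 5. Pham wins 5–2.
Singh vs Gupta: Singh is ranked higher on 3 ballots, Gupta on 4. Gupta wins 4–3.
Singh vs Pham: 4 to 3, Singh.
Gupta vs Pham: Gupta preferred on 1+1+1 = 3 ballots; Pham wins 4–3.
Each nominee drops at least one matchup (Ekwueme loses to Kwan; Kwan loses to Singh; Singh loses to Gupta; Gupta loses to Pham; Pham loses to Singh); the cycle Singh > Pham > Gupta > Singh rules out a Condorcet winner.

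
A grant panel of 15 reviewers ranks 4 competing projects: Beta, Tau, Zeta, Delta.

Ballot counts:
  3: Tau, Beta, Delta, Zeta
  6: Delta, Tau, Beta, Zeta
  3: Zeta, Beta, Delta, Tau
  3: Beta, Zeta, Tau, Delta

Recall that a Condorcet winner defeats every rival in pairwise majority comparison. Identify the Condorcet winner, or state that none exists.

Head-to-head results (15 reviewers):
Beta vs Tau: Beta is ranked higher on 3+3 = 6 ballots, Tau on 9. Tau wins 9–6.
Beta vs Zeta: Beta preferred on 3+6+3 = 12 ballots; Beta wins 12–3.
Beta vs Delta: 9 to 6, Beta.
Tau vs Zeta: 9 to 6, Tau.
Tau vs Delta: Delta, 9–6.
Zeta vs Delta: Zeta preferred on 3+3 = 6 ballots; Delta wins 9–6.
Every project loses at least once (Beta loses to Tau; Tau loses to Delta; Zeta loses to Beta; Delta loses to Beta). The majority relation contains the cycle Beta → Delta → Tau → Beta, so there is no Condorcet winner.

none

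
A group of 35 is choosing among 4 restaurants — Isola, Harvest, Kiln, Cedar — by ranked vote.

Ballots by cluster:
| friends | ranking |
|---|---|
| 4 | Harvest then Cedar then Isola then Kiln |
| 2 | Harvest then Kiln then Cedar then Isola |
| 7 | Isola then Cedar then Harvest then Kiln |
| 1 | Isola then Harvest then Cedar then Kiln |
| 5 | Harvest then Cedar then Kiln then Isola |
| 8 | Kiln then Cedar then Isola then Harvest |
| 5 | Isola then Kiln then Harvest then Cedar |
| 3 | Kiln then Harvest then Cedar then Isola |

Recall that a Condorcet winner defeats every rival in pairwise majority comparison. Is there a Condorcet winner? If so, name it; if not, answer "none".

Pairwise majorities:
Isola vs Harvest: Isola is ranked higher on 7+1+8+5 = 21 ballots, Harvest on 14. Isola wins 21–14.
Isola vs Kiln: Isola preferred on 4+7+1+5 = 17 ballots; Kiln wins 18–17.
Isola vs Cedar: Isola is ranked higher on 7+1+5 = 13 ballots, Cedar on 22. Cedar wins 22–13.
Harvest vs Kiln: Harvest is ranked higher on 4+2+7+1+5 = 19 ballots, Kiln on 16. Harvest wins 19–16.
Harvest vs Cedar: 20 to 15, Harvest.
Kiln vs Cedar: Kiln is ranked higher on 2+8+5+3 = 18 ballots, Cedar on 17. Kiln wins 18–17.
Every restaurant loses at least once (Isola loses to Kiln; Harvest loses to Isola; Kiln loses to Harvest; Cedar loses to Harvest). The majority relation contains the cycle Isola → Harvest → Kiln → Isola, so there is no Condorcet winner.

none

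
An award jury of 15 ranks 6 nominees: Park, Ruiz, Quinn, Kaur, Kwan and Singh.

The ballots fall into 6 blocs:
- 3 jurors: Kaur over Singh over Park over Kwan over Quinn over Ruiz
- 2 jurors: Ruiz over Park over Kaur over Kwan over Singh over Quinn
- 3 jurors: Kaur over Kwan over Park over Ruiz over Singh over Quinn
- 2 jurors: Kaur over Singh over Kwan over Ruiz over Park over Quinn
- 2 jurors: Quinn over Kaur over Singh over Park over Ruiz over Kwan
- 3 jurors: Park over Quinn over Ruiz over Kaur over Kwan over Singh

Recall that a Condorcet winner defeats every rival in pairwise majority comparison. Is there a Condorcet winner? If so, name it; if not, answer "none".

Check each pair by majority over 15 ballots:
Park vs Ruiz: 11 to 4, Park.
Park vs Quinn: Park wins 13–2.
Park–Kaur: Kaur 10–5.
Park vs Kwan: Park preferred on 3+2+2+3 = 10 ballots; Park wins 10–5.
Park vs Singh: 2+3+3 = 8 for Park, 7 for Singh — Park by 8–7.
Ruiz–Quinn: Quinn 8–7.
Ruiz–Kaur: Kaur 10–5.
Ruiz vs Kwan: Kwan, 8–7.
Ruiz vs Singh: Ruiz preferred on 2+3+3 = 8 ballots; Ruiz wins 8–7.
Quinn–Kaur: Kaur 10–5.
Quinn vs Kwan: Kwan, 10–5.
Quinn vs Singh: Quinn preferred on 2+3 = 5 ballots; Singh wins 10–5.
Kaur vs Kwan: Kaur, 15–0.
Kaur vs Singh: Kaur preferred on 3+2+3+2+2+3 = 15 ballots; Kaur wins 15–0.
Kwan–Singh: Kwan 8–7.
Kaur defeats every rival head-to-head and is the Condorcet winner.

Kaur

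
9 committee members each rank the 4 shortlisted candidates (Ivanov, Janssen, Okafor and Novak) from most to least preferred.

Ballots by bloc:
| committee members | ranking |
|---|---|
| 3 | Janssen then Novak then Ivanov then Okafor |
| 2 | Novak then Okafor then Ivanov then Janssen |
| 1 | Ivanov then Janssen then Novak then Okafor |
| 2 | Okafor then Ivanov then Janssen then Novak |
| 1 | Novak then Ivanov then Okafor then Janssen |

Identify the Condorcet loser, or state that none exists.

Head-to-head results (9 committee members):
Ivanov–Janssen: Ivanov 6–3.
Ivanov vs Okafor: 5 to 4, Ivanov.
Ivanov vs Novak: 1+2 = 3 for Ivanov, 6 for Novak — Novak by 6–3.
Janssen vs Okafor: Okafor wins 5–4.
Janssen vs Novak: 3+1+2 = 6 for Janssen, 3 for Novak — Janssen by 6–3.
Okafor vs Novak: 2 for Okafor, 7 for Novak — Novak by 7–2.
Every candidate wins at least one matchup (Ivanov beats Janssen; Janssen beats Novak; Okafor beats Janssen; Novak beats Ivanov), so there is no Condorcet loser.

none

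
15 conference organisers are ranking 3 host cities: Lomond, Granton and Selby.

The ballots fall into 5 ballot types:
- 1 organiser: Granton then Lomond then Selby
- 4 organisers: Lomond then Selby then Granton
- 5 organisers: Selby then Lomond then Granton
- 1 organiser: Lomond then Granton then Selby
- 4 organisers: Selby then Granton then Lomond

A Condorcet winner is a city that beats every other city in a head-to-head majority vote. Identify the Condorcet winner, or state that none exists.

Pairwise majorities:
Lomond–Granton: Lomond 10–5.
Lomond vs Selby: Selby wins 9–6.
Granton vs Selby: Selby, 13–2.
Selby beats each of Lomond, Granton — Selby is the Condorcet winner.

Selby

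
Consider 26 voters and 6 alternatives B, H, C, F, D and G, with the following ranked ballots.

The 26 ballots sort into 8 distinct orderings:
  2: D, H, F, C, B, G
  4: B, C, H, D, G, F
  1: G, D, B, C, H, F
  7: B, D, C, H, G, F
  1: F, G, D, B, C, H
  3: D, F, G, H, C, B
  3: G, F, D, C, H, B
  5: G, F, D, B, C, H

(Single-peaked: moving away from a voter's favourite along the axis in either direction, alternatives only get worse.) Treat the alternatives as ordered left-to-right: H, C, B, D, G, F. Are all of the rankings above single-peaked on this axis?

Axis positions: H=1, C=2, B=3, D=4, G=5, F=6.
Type 1: ranking walks positions 4-1-6-2-3-5; H is ranked above B even though B lies between H and the peak D on the axis — preferences dip and rise again. Not single-peaked.
Type 2 (peak B at position 3): ranking walks positions 3-2-1-4-5-6, expanding outward from the peak — single-peaked.
Type 3 (peak G at position 5): ranking walks positions 5-4-3-2-1-6, expanding outward from the peak — single-peaked.
Type 4 (peak B at position 3): ranking walks positions 3-4-2-1-5-6, expanding outward from the peak — single-peaked.
Type 5 (peak F at position 6): ranking walks positions 6-5-4-3-2-1, expanding outward from the peak — single-peaked.
Type 6: ranking walks positions 4-6-5-1-2-3; F is ranked above G even though G lies between F and the peak D on the axis — preferences dip and rise again. Not single-peaked.
Type 7: ranking walks positions 5-6-4-2-1-3; C is ranked above B even though B lies between C and the peak G on the axis — preferences dip and rise again. Not single-peaked.
Type 8 (peak G at position 5): ranking walks positions 5-6-4-3-2-1, expanding outward from the peak — single-peaked.
Type 1 violates single-peakedness, so the profile is not single-peaked on this axis.

no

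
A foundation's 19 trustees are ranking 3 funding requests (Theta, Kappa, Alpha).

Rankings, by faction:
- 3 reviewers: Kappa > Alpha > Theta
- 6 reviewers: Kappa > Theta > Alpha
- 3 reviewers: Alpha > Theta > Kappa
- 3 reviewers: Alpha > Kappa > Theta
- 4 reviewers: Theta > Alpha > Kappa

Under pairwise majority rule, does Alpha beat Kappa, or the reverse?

Alpha

Ballots ranking Alpha above Kappa: 3 + 3 + 4 = 10.
Ballots ranking Kappa above Alpha: 19 − 10 = 9.
Alpha wins the head-to-head 10–9.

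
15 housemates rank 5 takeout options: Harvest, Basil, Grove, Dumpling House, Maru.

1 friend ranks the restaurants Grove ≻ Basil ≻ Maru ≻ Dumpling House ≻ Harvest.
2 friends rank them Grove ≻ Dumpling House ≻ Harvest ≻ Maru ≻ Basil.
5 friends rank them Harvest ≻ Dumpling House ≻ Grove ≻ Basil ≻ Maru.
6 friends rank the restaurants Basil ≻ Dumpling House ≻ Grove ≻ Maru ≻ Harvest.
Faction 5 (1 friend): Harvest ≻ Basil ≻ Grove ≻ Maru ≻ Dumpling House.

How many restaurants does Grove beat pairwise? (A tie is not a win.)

3

Grove against each rival (15 friends):
Grove vs Harvest: Grove preferred on 1+2+6 = 9 ballots; Grove wins 9–6.
Grove vs Basil: Grove is ranked higher on 1+2+5 = 8 ballots, Basil on 7. Grove wins 8–7.
Grove–Dumpling House: Dumpling House 11–4.
Grove vs Maru: 1+2+5+6+1 = 15 for Grove, 0 for Maru — Grove by 15–0.
Grove beats Harvest, Basil, Maru; loses to Dumpling House — 3 pairwise wins.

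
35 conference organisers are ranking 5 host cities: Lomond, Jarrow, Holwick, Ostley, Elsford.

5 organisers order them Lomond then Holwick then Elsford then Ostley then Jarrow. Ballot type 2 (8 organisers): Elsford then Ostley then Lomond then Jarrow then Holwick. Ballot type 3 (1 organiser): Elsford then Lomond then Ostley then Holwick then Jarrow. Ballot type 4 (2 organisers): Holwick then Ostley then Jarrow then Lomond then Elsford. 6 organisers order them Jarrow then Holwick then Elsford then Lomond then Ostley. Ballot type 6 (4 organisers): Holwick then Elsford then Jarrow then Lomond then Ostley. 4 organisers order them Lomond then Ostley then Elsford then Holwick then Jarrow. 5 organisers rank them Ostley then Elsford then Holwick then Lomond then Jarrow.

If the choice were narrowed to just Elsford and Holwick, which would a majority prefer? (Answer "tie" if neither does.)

Ballots ranking Elsford above Holwick: 8 + 1 + 4 + 5 = 18.
Ballots ranking Holwick above Elsford: 35 − 18 = 17.
Elsford wins the head-to-head 18–17.

Elsford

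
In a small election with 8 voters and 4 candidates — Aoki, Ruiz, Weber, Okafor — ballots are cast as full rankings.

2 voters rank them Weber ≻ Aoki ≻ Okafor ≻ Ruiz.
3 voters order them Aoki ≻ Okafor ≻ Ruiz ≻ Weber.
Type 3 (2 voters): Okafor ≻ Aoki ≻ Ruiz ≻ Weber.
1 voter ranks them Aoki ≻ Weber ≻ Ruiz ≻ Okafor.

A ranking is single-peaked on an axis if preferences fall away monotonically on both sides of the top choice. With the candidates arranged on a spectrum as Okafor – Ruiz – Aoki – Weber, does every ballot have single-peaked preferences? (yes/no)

Axis positions: Okafor=1, Ruiz=2, Aoki=3, Weber=4.
Type 1: ranking walks positions 4-3-1-2; Okafor is ranked above Ruiz even though Ruiz lies between Okafor and the peak Weber on the axis — preferences dip and rise again. Not single-peaked.
Type 2: ranking walks positions 3-1-2-4; Okafor is ranked above Ruiz even though Ruiz lies between Okafor and the peak Aoki on the axis — preferences dip and rise again. Not single-peaked.
Type 3: ranking walks positions 1-3-2-4; Aoki is ranked above Ruiz even though Ruiz lies between Aoki and the peak Okafor on the axis — preferences dip and rise again. Not single-peaked.
Type 4 (peak Aoki at position 3): ranking walks positions 3-4-2-1, expanding outward from the peak — single-peaked.
Type 1 violates single-peakedness, so the profile is not single-peaked on this axis.

no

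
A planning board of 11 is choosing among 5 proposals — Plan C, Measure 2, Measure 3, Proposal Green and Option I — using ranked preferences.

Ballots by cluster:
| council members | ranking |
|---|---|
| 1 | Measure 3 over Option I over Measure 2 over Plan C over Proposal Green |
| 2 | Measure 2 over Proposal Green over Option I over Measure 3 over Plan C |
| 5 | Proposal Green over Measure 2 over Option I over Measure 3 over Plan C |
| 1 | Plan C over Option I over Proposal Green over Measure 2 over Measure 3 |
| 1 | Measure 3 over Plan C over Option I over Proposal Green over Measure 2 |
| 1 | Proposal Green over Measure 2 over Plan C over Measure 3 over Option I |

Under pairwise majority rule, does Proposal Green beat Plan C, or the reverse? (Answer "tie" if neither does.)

Proposal Green

Ballots ranking Proposal Green above Plan C: 2 + 5 + 1 = 8.
Ballots ranking Plan C above Proposal Green: 11 − 8 = 3.
Proposal Green wins the head-to-head 8–3.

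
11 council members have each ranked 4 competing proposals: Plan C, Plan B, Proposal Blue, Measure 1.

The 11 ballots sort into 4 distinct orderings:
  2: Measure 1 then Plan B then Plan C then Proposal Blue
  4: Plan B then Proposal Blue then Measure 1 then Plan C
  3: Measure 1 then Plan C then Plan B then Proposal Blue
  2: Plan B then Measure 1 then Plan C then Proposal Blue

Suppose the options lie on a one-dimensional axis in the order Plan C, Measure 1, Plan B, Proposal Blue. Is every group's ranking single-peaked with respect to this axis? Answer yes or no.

yes

Axis positions: Plan C=1, Measure 1=2, Plan B=3, Proposal Blue=4.
Group 1 (peak Measure 1 at position 2): ranking walks positions 2-3-1-4, expanding outward from the peak — single-peaked.
Group 2 (peak Plan B at position 3): ranking walks positions 3-4-2-1, expanding outward from the peak — single-peaked.
Group 3 (peak Measure 1 at position 2): ranking walks positions 2-1-3-4, expanding outward from the peak — single-peaked.
Group 4 (peak Plan B at position 3): ranking walks positions 3-2-1-4, expanding outward from the peak — single-peaked.
Every ranking is single-peaked on this axis.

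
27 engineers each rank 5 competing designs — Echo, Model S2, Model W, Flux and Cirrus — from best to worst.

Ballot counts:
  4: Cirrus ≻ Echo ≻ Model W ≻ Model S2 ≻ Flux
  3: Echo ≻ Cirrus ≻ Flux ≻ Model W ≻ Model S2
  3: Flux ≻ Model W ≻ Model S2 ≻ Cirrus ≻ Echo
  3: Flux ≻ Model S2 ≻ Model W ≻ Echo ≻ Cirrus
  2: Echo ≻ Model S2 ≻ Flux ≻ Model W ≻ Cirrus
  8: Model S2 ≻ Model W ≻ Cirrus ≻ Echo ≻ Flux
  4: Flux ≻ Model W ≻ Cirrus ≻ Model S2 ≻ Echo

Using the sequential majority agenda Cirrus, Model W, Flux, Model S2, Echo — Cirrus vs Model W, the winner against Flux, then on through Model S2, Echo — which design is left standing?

Model S2

Round 1: Cirrus vs Model W — 7–20, Model W advances.
Round 2: Model W vs Flux — 12–15, Flux advances.
Round 3: Flux vs Model S2 — 13–14, Model S2 advances.
Round 4: Model S2 vs Echo — 18–9, Model S2 advances.
The agenda winner is Model S2.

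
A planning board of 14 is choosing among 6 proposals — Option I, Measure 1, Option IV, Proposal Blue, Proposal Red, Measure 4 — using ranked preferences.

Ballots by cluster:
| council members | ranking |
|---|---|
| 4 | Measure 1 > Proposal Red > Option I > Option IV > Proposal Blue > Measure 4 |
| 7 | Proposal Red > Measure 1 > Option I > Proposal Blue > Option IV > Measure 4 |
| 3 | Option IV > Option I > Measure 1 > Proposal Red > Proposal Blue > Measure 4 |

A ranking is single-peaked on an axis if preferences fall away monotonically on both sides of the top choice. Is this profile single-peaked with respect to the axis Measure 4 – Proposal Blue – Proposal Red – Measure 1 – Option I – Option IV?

yes

Axis positions: Measure 4=1, Proposal Blue=2, Proposal Red=3, Measure 1=4, Option I=5, Option IV=6.
Cluster 1 (peak Measure 1 at position 4): ranking walks positions 4-3-5-6-2-1, expanding outward from the peak — single-peaked.
Cluster 2 (peak Proposal Red at position 3): ranking walks positions 3-4-5-2-6-1, expanding outward from the peak — single-peaked.
Cluster 3 (peak Option IV at position 6): ranking walks positions 6-5-4-3-2-1, expanding outward from the peak — single-peaked.
Every ranking is single-peaked on this axis.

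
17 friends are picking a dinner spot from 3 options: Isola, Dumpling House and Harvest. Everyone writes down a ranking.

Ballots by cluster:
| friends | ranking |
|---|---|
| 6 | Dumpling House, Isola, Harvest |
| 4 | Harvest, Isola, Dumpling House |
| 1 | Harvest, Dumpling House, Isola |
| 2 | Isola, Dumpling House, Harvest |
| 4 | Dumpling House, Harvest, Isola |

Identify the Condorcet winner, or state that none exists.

Dumpling House

Check each pair by majority over 17 ballots:
Isola–Dumpling House: Dumpling House 11–6.
Isola vs Harvest: 6+2 = 8 for Isola, 9 for Harvest — Harvest by 9–8.
Dumpling House vs Harvest: Dumpling House wins 12–5.
Dumpling House wins every pairwise contest, so Dumpling House is the Condorcet winner.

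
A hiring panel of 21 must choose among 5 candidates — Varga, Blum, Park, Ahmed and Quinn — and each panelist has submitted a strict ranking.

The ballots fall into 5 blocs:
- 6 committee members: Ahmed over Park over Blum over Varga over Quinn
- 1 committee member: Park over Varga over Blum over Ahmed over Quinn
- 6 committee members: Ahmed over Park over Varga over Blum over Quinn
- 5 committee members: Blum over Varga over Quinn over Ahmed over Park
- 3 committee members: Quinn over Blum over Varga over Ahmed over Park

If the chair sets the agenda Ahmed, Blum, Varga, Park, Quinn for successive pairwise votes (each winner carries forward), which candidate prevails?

Round 1: Ahmed vs Blum — 12–9, Ahmed advances.
Round 2: Ahmed vs Varga — 12–9, Ahmed advances.
Round 3: Ahmed vs Park — 20–1, Ahmed advances.
Round 4: Ahmed vs Quinn — 13–8, Ahmed advances.
The agenda winner is Ahmed.

Ahmed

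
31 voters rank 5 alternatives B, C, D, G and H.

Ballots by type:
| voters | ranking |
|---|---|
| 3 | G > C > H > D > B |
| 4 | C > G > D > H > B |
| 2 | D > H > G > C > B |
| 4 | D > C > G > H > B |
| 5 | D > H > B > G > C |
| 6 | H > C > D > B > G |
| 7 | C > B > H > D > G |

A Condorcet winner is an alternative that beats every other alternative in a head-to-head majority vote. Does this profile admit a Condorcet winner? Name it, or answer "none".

Head-to-head results (31 voters):
B–C: C 26–5.
B vs D: D, 24–7.
B–G: B 18–13.
B–H: H 24–7.
C–D: C 20–11.
C–G: C 21–10.
C vs H: C, 18–13.
D–G: D 24–7.
D–H: H 16–15.
G vs H: H wins 20–11.
Only C has no losses; C is the Condorcet winner.

C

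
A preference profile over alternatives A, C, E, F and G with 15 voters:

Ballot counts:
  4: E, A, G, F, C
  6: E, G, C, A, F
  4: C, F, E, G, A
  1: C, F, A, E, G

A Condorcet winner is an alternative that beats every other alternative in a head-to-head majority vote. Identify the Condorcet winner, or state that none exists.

E

Check each pair by majority over 15 ballots:
A vs C: A preferred on 4 ballots; C wins 11–4.
A vs E: A is ranked higher on 1 ballot, E on 14. E wins 14–1.
A vs F: A preferred on 4+6 = 10 ballots; A wins 10–5.
A vs G: 5 to 10, G.
C vs E: 5 to 10, E.
C vs F: C preferred on 6+4+1 = 11 ballots; C wins 11–4.
C vs G: C is ranked higher on 4+1 = 5 ballots, G on 10. G wins 10–5.
E vs F: 10 to 5, E.
E vs G: 4+6+4+1 = 15 for E, 0 for G — E by 15–0.
F vs G: 4+1 = 5 for F, 10 for G — G by 10–5.
E beats each of A, C, F, G — E is the Condorcet winner.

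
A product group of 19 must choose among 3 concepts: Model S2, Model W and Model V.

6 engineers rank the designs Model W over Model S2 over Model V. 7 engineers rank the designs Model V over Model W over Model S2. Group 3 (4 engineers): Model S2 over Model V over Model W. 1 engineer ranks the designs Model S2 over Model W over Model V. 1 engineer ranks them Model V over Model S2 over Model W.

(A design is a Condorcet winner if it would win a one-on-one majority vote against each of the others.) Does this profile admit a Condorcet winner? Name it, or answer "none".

Pairwise majorities:
Model S2–Model W: Model W 13–6.
Model S2–Model V: Model S2 11–8.
Model W vs Model V: 7 to 12, Model V.
Each design drops at least one matchup (Model S2 loses to Model W; Model W loses to Model V; Model V loses to Model S2); the cycle Model S2 > Model V > Model W > Model S2 rules out a Condorcet winner.

none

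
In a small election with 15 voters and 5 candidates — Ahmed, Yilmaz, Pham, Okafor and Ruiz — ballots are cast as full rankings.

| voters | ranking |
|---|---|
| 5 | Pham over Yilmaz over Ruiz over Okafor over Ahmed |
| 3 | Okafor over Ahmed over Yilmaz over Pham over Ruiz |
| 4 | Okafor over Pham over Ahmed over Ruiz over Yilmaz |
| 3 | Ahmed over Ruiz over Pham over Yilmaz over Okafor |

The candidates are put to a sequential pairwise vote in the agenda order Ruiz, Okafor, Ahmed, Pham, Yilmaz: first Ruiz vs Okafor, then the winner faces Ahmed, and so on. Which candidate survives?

Round 1: Ruiz vs Okafor — 8–7, Ruiz advances.
Round 2: Ruiz vs Ahmed — 5–10, Ahmed advances.
Round 3: Ahmed vs Pham — 6–9, Pham advances.
Round 4: Pham vs Yilmaz — 12–3, Pham advances.
The agenda winner is Pham.

Pham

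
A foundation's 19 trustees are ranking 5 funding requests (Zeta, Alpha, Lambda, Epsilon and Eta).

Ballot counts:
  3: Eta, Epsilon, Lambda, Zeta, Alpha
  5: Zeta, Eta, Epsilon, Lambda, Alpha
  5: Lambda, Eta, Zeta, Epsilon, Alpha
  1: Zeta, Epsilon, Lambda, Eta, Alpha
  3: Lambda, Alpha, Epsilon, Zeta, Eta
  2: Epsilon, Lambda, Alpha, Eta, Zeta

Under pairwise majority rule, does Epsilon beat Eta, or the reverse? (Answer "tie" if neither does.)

Eta

Ballots ranking Epsilon above Eta: 1 + 3 + 2 = 6.
Ballots ranking Eta above Epsilon: 19 − 6 = 13.
Eta wins the head-to-head 13–6.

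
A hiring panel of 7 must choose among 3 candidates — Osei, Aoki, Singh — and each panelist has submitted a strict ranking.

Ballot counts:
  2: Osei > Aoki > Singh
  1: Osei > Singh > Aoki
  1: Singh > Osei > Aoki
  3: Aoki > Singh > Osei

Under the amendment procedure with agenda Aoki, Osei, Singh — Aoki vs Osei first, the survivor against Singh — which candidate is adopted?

Singh

Round 1: Aoki vs Osei — 3–4, Osei advances.
Round 2: Osei vs Singh — 3–4, Singh advances.
The agenda winner is Singh.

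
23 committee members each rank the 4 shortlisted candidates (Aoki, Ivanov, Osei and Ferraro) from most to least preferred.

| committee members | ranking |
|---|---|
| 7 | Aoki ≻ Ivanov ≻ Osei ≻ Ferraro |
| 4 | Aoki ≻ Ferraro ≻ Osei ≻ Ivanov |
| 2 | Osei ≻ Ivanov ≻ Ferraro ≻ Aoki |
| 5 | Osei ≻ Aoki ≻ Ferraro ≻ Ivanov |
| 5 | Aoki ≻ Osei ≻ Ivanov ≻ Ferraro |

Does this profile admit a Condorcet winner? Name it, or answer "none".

Check each pair by majority over 23 ballots:
Aoki vs Ivanov: Aoki is ranked higher on 7+4+5+5 = 21 ballots, Ivanov on 2. Aoki wins 21–2.
Aoki–Osei: Aoki 16–7.
Aoki–Ferraro: Aoki 21–2.
Ivanov vs Osei: Osei, 16–7.
Ivanov vs Ferraro: Ivanov wins 14–9.
Osei vs Ferraro: 7+2+5+5 = 19 for Osei, 4 for Ferraro — Osei by 19–4.
Aoki defeats every rival head-to-head and is the Condorcet winner.

Aoki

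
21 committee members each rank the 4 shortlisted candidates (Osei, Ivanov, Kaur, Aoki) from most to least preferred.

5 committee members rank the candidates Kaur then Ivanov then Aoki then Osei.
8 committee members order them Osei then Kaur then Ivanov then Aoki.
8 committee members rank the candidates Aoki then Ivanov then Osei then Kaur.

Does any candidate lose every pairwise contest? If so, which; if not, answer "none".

Head-to-head results (21 committee members):
Osei–Ivanov: Ivanov 13–8.
Osei–Kaur: Osei 16–5.
Osei vs Aoki: 8 to 13, Aoki.
Ivanov vs Kaur: Ivanov is ranked higher on 8 ballots, Kaur on 13. Kaur wins 13–8.
Ivanov vs Aoki: Ivanov, 13–8.
Kaur vs Aoki: Kaur wins 13–8.
No candidate is winless: Osei beats Kaur; Ivanov beats Osei; Kaur beats Ivanov; Aoki beats Osei. There is no Condorcet loser.

none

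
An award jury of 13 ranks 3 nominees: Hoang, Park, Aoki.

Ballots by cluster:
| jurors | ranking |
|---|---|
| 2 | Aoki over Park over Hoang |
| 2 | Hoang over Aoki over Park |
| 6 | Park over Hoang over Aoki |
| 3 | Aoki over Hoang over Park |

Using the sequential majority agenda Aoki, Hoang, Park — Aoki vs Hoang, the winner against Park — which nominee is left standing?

Park

Round 1: Aoki vs Hoang — 5–8, Hoang advances.
Round 2: Hoang vs Park — 5–8, Park advances.
The agenda winner is Park.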